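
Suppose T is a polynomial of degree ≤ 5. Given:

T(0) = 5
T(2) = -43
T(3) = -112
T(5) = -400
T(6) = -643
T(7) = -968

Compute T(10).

Write T(t) = at^5 + bt^4 + ct³ + dt² + et + p; the 6 given values yield a linear system in the 6 coefficients.
Solving, the top 2 coefficients vanish, and T(t) = -2t³ - 5t² - 6t + 5.
Then T(10) = -2555.

-2555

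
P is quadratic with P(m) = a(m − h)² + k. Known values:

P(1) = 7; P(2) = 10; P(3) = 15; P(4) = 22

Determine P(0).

First differences 3, 5, 7; second difference 2 = 2a, so a = 1.
Expanding, the m-coefficient is −2ah = -2h; matching it to the data gives h = 0, and then k = 6.
So P(m) = 1(m + 0)² + 6.
P(0) = 1·0² + 6 = 6.

6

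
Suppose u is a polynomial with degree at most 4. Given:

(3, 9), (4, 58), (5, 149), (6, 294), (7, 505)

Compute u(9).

1173

First differences: 49, 91, 145, 211. Second differences: 42, 54, 66. Third differences: 12, 12.
Level-3 differences are constant, so u has degree 3.
Fitting a degree-3 polynomial gives u(x) = 2x³ - 3x² - 4x - 6.
Then u(9) = 1173.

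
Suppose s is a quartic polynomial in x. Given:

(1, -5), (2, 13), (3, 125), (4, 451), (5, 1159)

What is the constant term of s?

-1

Write s(x) = ax^4 + bx³ + cx² + dx + e; the 5 given values yield a linear system in the 5 coefficients.
Solving, s(x) = 2x^4 - 3x² - 3x - 1.
The constant term is s(0) = -1.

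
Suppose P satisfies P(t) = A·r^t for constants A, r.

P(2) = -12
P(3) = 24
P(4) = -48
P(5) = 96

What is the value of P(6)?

Consecutive ratio: 24/(-12) = -2, and -48/24 = -2, so r = -2.
Then A·(-2)^2 = -12 gives A = -3, and P(t) = -3·(-2)^t.
P(6) = -3·(-2)^6 = -192.

-192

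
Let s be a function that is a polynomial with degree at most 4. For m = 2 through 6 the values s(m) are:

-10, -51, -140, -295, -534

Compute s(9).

First differences: -41, -89, -155, -239. Second differences: -48, -66, -84. Third differences: -18, -18.
Level-3 differences are constant, so s has degree 3.
Fitting a degree-3 polynomial gives s(m) = -3m³ + 3m² + m.
Then s(9) = -1935.

-1935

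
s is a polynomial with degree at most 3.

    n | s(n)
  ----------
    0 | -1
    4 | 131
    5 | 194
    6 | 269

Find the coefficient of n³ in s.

0

Write s(n) = an³ + bn² + cn + d; the 4 given values yield a linear system in the 4 coefficients.
Solving, the leading coefficient vanishes, and s(n) = 6n² + 9n - 1.
The coefficient of n³ is 0.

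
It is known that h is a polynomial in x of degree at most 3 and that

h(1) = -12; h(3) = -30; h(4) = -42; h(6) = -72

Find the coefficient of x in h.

-5

Write h(x) = ax³ + bx² + cx + d; the 4 given values yield a linear system in the 4 coefficients.
Solving, the leading coefficient vanishes, and h(x) = -x² - 5x - 6.
The coefficient of x is -5.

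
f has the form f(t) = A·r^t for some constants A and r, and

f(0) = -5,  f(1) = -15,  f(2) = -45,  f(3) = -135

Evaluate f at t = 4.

-405

Consecutive ratio: -15/(-5) = 3, and -45/(-15) = 3, so r = 3.
Then A·3^0 = -5 gives A = -5, and f(t) = -5·3^t.
f(4) = -5·3^4 = -405.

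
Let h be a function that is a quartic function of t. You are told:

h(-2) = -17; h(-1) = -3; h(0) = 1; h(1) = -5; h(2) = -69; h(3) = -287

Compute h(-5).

First differences: 14, 4, -6, -64, -218. Second differences: -10, -10, -58, -154. Third differences: 0, -48, -96. Fourth differences: -48, -48.
Level-4 differences are constant, so h has degree 4.
Fitting a degree-4 polynomial gives h(t) = -2t^4 - 4t³ - 3t² + 3t + 1.
Then h(-5) = -839.

-839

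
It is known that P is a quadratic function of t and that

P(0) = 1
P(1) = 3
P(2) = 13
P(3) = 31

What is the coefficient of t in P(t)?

First differences: 2, 10, 18. Second differences: 8, 8.
Level-2 differences are constant, so P has degree 2.
Fitting a degree-2 polynomial gives P(t) = 4t² - 2t + 1.
The coefficient of t is -2.

-2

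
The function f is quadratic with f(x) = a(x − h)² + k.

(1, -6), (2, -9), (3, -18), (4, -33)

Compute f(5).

First differences -3, -9, -15; second difference -6 = 2a, so a = -3.
Expanding, the x-coefficient is −2ah = 6h; matching it to the data gives h = 1, and then k = -6.
So f(x) = -3(x − 1)² − 6.
f(5) = -3·4² − 6 = -54.

-54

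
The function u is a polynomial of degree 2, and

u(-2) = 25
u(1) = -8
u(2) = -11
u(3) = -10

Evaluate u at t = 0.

-1

Write u(t) = at² + bt + c; the 4 given values yield a linear system in the 3 coefficients.
Solving, u(t) = 2t² - 9t - 1.
Then u(0) = -1.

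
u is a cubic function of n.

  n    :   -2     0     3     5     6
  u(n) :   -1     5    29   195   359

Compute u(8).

909

Write u(n) = an³ + bn² + cn + d; the 5 given values yield a linear system in the 4 coefficients.
Solving, u(n) = 2n³ - n² - 7n + 5.
Then u(8) = 909.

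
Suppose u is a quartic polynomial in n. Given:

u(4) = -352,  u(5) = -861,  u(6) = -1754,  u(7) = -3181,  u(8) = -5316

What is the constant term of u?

Write u(n) = an^4 + bn³ + cn² + dn + e; the 5 given values yield a linear system in the 5 coefficients.
Solving, u(n) = -n^4 - 3n³ + 4n² + 7n + 4.
The constant term is u(0) = 4.

4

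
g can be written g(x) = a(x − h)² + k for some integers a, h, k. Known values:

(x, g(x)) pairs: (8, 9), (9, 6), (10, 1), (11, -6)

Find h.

First differences -3, -5, -7; second difference -2 = 2a, so a = -1.
Expanding, the x-coefficient is −2ah = 2h; matching it to the data gives h = 7, and then k = 10.
So g(x) = -1(x − 7)² + 10.
Hence h = 7.

7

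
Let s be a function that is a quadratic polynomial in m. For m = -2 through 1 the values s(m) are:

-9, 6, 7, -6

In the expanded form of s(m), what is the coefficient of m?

-6

Write s(m) = am² + bm + c; the 4 given values yield a linear system in the 3 coefficients.
Solving, s(m) = -7m² - 6m + 7.
The coefficient of m is -6.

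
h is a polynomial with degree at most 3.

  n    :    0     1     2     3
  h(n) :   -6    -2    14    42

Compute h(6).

198

First differences: 4, 16, 28. Second differences: 12, 12.
Level-2 differences are constant, so h has degree 2.
Fitting a degree-2 polynomial gives h(n) = 6n² - 2n - 6.
Then h(6) = 198.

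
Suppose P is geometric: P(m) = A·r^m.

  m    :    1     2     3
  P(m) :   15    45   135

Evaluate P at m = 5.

1215

Consecutive ratio: 45/15 = 3, and 135/45 = 3, so r = 3.
Then A·3^1 = 15 gives A = 5, and P(m) = 5·3^m.
P(5) = 5·3^5 = 1215.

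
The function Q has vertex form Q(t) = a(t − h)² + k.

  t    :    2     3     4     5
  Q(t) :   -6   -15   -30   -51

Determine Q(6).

-78

First differences -9, -15, -21; second difference -6 = 2a, so a = -3.
Expanding, the t-coefficient is −2ah = 6h; matching it to the data gives h = 1, and then k = -3.
So Q(t) = -3(t − 1)² − 3.
Q(6) = -3·5² − 3 = -78.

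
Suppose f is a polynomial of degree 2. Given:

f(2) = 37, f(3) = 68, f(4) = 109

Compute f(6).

Write f(m) = am² + bm + c; the 3 given values yield a linear system in the 3 coefficients.
Solving, f(m) = 5m² + 6m + 5.
Then f(6) = 221.

221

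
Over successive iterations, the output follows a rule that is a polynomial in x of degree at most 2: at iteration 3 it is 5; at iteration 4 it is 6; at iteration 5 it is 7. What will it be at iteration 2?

4

Write the value at x as s(x).
Write s(x) = ax² + bx + c; the 3 given values yield a linear system in the 3 coefficients.
Solving, the leading coefficient vanishes, and s(x) = x + 2.
Then s(2) = 4.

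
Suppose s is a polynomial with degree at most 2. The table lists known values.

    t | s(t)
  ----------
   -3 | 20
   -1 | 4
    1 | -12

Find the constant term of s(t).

Write s(t) = at² + bt + c; the 3 given values yield a linear system in the 3 coefficients.
Solving, the leading coefficient vanishes, and s(t) = -8t - 4.
The constant term is s(0) = -4.

-4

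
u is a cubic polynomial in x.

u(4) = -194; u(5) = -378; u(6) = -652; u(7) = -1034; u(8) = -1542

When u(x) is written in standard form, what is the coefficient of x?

First differences: -184, -274, -382, -508. Second differences: -90, -108, -126. Third differences: -18, -18.
Level-3 differences are constant, so u has degree 3.
Fitting a degree-3 polynomial gives u(x) = -3x³ - x + 2.
The coefficient of x is -1.

-1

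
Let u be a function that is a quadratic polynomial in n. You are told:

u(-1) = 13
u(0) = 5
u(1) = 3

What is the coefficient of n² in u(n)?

Write u(n) = an² + bn + c; the 3 given values yield a linear system in the 3 coefficients.
Solving, u(n) = 3n² - 5n + 5.
The coefficient of n² is 3.

3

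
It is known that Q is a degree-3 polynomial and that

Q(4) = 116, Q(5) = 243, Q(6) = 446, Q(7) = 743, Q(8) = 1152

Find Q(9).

1691

First differences: 127, 203, 297, 409. Second differences: 76, 94, 112. Third differences: 18, 18.
Level-3 differences are constant, so Q has degree 3.
Extending the table by one column gives the next first difference 539, so Q(9) = 1152 + 539 = 1691.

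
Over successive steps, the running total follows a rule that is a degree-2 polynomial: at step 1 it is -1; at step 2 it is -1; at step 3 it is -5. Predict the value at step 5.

-25

Write the value at m as T(m).
Write T(m) = am² + bm + c; the 3 given values yield a linear system in the 3 coefficients.
Solving, T(m) = -2m² + 6m - 5.
Then T(5) = -25.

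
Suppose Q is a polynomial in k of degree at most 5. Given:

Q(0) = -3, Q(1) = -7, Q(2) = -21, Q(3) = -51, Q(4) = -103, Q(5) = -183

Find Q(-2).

-1

First differences: -4, -14, -30, -52, -80. Second differences: -10, -16, -22, -28. Third differences: -6, -6, -6.
Level-3 differences are constant, so Q has degree 3.
Fitting a degree-3 polynomial gives Q(k) = -k³ - 2k² - k - 3.
Then Q(-2) = -1.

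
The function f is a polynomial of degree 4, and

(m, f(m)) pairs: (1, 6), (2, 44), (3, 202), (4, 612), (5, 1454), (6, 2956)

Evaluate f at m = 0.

First differences: 38, 158, 410, 842, 1502. Second differences: 120, 252, 432, 660. Third differences: 132, 180, 228. Fourth differences: 48, 48.
Level-4 differences are constant, so f has degree 4.
Fitting a degree-4 polynomial gives f(m) = 2m^4 + 2m³ - 2m² + 4.
Then f(0) = 4.

4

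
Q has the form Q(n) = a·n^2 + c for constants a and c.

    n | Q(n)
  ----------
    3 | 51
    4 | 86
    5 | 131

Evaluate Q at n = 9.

From Q(3) = 51 and Q(4) = 86: 9a + c = 51 and 16a + c = 86.
Subtracting: 7a = 35, so a = 5; then c = 51 − 5·9 = 6.
So Q(n) = 5n² + 6, and Q(9) = 411.

411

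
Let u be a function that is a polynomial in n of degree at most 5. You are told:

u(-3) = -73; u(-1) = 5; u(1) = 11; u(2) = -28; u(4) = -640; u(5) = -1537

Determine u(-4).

-304

Write u(n) = an^5 + bn^4 + cn³ + dn² + en + p; the 6 given values yield a linear system in the 6 coefficients.
Solving, the leading coefficient vanishes, and u(n) = -2n^4 - 3n³ + 2n² + 6n + 8.
Then u(-4) = -304.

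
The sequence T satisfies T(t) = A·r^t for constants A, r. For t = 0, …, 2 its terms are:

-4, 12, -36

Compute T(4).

Consecutive ratio: 12/(-4) = -3, and -36/12 = -3, so r = -3.
Then A·(-3)^0 = -4 gives A = -4, and T(t) = -4·(-3)^t.
T(4) = -4·(-3)^4 = -324.

-324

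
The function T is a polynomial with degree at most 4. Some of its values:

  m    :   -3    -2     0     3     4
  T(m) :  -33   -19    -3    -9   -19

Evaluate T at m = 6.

Write T(m) = am^4 + bm³ + cm² + dm + e; the 5 given values yield a linear system in the 5 coefficients.
Solving, the top 2 coefficients vanish, and T(m) = -2m² + 4m - 3.
Then T(6) = -51.

-51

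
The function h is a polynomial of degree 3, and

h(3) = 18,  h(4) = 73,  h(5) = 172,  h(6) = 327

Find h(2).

Write h(m) = am³ + bm² + cm + d; the 4 given values yield a linear system in the 4 coefficients.
Solving, h(m) = 2m³ - 2m² - 5m - 3.
Then h(2) = -5.

-5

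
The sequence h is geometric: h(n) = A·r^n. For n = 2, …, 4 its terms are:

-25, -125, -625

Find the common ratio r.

5

Consecutive ratio: -125/(-25) = 5, and -625/(-125) = 5, so r = 5.
Then A·5^2 = -25 gives A = -1, and h(n) = -1·5^n.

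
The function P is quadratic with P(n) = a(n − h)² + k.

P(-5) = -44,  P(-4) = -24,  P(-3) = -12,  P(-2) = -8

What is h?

-2

First differences 20, 12, 4; second difference -8 = 2a, so a = -4.
Expanding, the n-coefficient is −2ah = 8h; matching it to the data gives h = -2, and then k = -8.
So P(n) = -4(n + 2)² − 8.
Hence h = -2.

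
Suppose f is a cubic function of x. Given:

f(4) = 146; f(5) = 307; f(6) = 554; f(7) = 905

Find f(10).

Write f(x) = ax³ + bx² + cx + d; the 4 given values yield a linear system in the 4 coefficients.
Solving, f(x) = 3x³ - 2x² - 4x + 2.
Then f(10) = 2762.

2762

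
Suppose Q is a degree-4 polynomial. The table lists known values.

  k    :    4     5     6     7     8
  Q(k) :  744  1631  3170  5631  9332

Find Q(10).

Write Q(k) = ak^4 + bk³ + ck² + dk + e; the 5 given values yield a linear system in the 5 coefficients.
Solving, Q(k) = 2k^4 + k³ + 9k² + 7k - 4.
Then Q(10) = 21966.

21966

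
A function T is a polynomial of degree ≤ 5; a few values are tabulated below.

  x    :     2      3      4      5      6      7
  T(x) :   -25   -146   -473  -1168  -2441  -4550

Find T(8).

Write T(x) = ax^5 + bx^4 + cx³ + dx² + ex + p; the 6 given values yield a linear system in the 6 coefficients.
Solving, the leading coefficient vanishes, and T(x) = -2x^4 + x³ - 2x² + 7.
Then T(8) = -7801.

-7801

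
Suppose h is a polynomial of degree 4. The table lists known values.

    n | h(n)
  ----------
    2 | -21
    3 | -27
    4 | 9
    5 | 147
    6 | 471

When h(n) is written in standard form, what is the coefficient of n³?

Write h(n) = an^4 + bn³ + cn² + dn + e; the 5 given values yield a linear system in the 5 coefficients.
Solving, h(n) = n^4 - 4n³ + 2n² - 5n - 3.
The coefficient of n³ is -4.

-4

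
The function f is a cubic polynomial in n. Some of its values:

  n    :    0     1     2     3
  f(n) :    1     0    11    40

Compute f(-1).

Write f(n) = an³ + bn² + cn + d; the 4 given values yield a linear system in the 4 coefficients.
Solving, f(n) = n³ + 3n² - 5n + 1.
Then f(-1) = 8.

8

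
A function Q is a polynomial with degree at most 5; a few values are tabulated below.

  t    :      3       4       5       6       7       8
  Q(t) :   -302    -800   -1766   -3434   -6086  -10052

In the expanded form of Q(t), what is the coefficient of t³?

First differences: -498, -966, -1668, -2652, -3966. Second differences: -468, -702, -984, -1314. Third differences: -234, -282, -330. Fourth differences: -48, -48.
Level-4 differences are constant, so Q has degree 4.
Fitting a degree-4 polynomial gives Q(t) = -2t^4 - 3t³ - 4t² - 9t + 4.
The coefficient of t³ is -3.

-3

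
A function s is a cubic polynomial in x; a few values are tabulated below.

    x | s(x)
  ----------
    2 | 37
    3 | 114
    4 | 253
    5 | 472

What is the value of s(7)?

1222

Write s(x) = ax³ + bx² + cx + d; the 4 given values yield a linear system in the 4 coefficients.
Solving, s(x) = 3x³ + 4x² - 3.
Then s(7) = 1222.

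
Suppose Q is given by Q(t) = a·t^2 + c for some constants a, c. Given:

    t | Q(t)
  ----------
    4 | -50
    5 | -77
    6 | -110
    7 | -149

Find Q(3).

-29

From Q(4) = -50 and Q(5) = -77: 16a + c = -50 and 25a + c = -77.
Subtracting: 9a = -27, so a = -3; then c = -50 − (-3)·16 = -2.
So Q(t) = -3t² − 2, and Q(3) = -29.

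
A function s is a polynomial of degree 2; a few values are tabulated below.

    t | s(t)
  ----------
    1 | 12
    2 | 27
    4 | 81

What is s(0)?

5

Write s(t) = at² + bt + c; the 3 given values yield a linear system in the 3 coefficients.
Solving, s(t) = 4t² + 3t + 5.
The constant term is s(0) = 5.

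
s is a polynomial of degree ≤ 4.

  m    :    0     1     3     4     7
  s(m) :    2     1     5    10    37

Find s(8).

50

Write s(m) = am^4 + bm³ + cm² + dm + e; the 5 given values yield a linear system in the 5 coefficients.
Solving, the top 2 coefficients vanish, and s(m) = m² - 2m + 2.
Then s(8) = 50.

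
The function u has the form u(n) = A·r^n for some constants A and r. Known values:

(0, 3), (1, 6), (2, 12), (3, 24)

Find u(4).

Consecutive ratio: 6/3 = 2, and 12/6 = 2, so r = 2.
Then A·2^0 = 3 gives A = 3, and u(n) = 3·2^n.
u(4) = 3·2^4 = 48.

48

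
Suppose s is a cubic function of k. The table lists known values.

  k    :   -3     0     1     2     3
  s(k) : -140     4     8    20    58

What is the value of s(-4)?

-292

Write s(k) = ak³ + bk² + ck + d; the 5 given values yield a linear system in the 4 coefficients.
Solving, s(k) = 3k³ - 5k² + 6k + 4.
Then s(-4) = -292.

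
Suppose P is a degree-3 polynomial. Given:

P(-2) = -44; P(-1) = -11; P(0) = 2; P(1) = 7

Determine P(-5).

Write P(x) = ax³ + bx² + cx + d; the 4 given values yield a linear system in the 4 coefficients.
Solving, P(x) = 2x³ - 4x² + 7x + 2.
Then P(-5) = -383.

-383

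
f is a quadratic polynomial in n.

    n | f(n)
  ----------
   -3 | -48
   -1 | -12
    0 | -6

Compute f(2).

Write f(n) = an² + bn + c; the 3 given values yield a linear system in the 3 coefficients.
Solving, f(n) = -4n² + 2n - 6.
Then f(2) = -18.

-18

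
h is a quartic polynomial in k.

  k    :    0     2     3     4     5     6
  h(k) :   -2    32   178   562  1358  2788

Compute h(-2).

Write h(k) = ak^4 + bk³ + ck² + dk + e; the 6 given values yield a linear system in the 5 coefficients.
Solving, h(k) = 2k^4 + k³ - 3k - 2.
Then h(-2) = 28.

28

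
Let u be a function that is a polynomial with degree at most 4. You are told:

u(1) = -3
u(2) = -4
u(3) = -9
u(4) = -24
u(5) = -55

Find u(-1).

First differences: -1, -5, -15, -31. Second differences: -4, -10, -16. Third differences: -6, -6.
Level-3 differences are constant, so u has degree 3.
Fitting a degree-3 polynomial gives u(k) = -k³ + 4k² - 6k.
Then u(-1) = 11.

11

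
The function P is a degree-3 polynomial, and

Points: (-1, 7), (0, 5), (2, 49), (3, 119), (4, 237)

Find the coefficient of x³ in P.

2

Write P(x) = ax³ + bx² + cx + d; the 5 given values yield a linear system in the 4 coefficients.
Solving, P(x) = 2x³ + 6x² + 2x + 5.
The coefficient of x³ is 2.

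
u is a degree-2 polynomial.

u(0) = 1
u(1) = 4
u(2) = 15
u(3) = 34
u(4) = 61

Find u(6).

First differences: 3, 11, 19, 27. Second differences: 8, 8, 8.
Level-2 differences are constant, so u has degree 2.
Fitting a degree-2 polynomial gives u(m) = 4m² - m + 1.
Then u(6) = 139.

139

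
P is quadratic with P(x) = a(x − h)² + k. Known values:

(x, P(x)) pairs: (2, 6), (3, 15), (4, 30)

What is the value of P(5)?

51

First differences 9, 15; second difference 6 = 2a, so a = 3.
Expanding, the x-coefficient is −2ah = -6h; matching it to the data gives h = 1, and then k = 3.
So P(x) = 3(x − 1)² + 3.
P(5) = 3·4² + 3 = 51.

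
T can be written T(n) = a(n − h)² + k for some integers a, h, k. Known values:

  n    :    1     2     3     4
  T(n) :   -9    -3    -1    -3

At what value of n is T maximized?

First differences 6, 2, -2; second difference -4 = 2a, so a = -2.
Expanding, the n-coefficient is −2ah = 4h; matching it to the data gives h = 3, and then k = -1.
So T(n) = -2(n − 3)² − 1.
Hence h = 3.

3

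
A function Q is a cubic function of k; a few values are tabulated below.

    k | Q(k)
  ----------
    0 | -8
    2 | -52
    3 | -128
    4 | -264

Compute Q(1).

Write Q(k) = ak³ + bk² + ck + d; the 4 given values yield a linear system in the 4 coefficients.
Solving, Q(k) = -3k³ - 3k² - 4k - 8.
Then Q(1) = -18.

-18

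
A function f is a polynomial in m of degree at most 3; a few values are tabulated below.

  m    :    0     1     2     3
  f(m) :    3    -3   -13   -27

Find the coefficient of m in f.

First differences: -6, -10, -14. Second differences: -4, -4.
Level-2 differences are constant, so f has degree 2.
Fitting a degree-2 polynomial gives f(m) = -2m² - 4m + 3.
The coefficient of m is -4.

-4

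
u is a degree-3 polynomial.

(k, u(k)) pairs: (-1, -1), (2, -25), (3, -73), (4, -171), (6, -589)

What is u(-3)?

95

Write u(k) = ak³ + bk² + ck + d; the 5 given values yield a linear system in the 4 coefficients.
Solving, u(k) = -3k³ + 2k² - k - 7.
Then u(-3) = 95.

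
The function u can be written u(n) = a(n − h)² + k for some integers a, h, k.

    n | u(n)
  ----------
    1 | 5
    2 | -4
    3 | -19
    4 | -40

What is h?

0

First differences -9, -15, -21; second difference -6 = 2a, so a = -3.
Expanding, the n-coefficient is −2ah = 6h; matching it to the data gives h = 0, and then k = 8.
So u(n) = -3(n + 0)² + 8.
Hence h = 0.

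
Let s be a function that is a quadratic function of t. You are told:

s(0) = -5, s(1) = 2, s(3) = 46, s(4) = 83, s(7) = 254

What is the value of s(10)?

Write s(t) = at² + bt + c; the 5 given values yield a linear system in the 3 coefficients.
Solving, s(t) = 5t² + 2t - 5.
Then s(10) = 515.

515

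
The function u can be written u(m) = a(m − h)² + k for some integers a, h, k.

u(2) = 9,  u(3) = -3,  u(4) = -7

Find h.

4

First differences -12, -4; second difference 8 = 2a, so a = 4.
Expanding, the m-coefficient is −2ah = -8h; matching it to the data gives h = 4, and then k = -7.
So u(m) = 4(m − 4)² − 7.
Hence h = 4.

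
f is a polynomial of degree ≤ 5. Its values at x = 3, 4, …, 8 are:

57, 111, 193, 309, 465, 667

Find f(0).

Write f(x) = ax^5 + bx^4 + cx³ + dx² + ex + p; the 6 given values yield a linear system in the 6 coefficients.
Solving, the top 2 coefficients vanish, and f(x) = x³ + 2x² + 3x + 3.
Then f(0) = 3.

3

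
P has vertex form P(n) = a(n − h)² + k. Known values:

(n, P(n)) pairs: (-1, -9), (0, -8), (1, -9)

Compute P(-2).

First differences 1, -1; second difference -2 = 2a, so a = -1.
Expanding, the n-coefficient is −2ah = 2h; matching it to the data gives h = 0, and then k = -8.
So P(n) = -1(n + 0)² − 8.
P(-2) = -1·(-2)² − 8 = -12.

-12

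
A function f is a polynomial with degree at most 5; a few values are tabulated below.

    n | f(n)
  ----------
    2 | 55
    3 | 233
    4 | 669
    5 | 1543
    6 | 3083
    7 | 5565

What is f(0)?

First differences: 178, 436, 874, 1540, 2482. Second differences: 258, 438, 666, 942. Third differences: 180, 228, 276. Fourth differences: 48, 48.
Level-4 differences are constant, so f has degree 4.
Fitting a degree-4 polynomial gives f(n) = 2n^4 + 2n³ + n² + 5n - 7.
The constant term is f(0) = -7.

-7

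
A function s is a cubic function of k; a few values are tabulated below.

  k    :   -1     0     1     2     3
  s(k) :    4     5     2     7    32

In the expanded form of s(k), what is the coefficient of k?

-3

First differences: 1, -3, 5, 25. Second differences: -4, 8, 20. Third differences: 12, 12.
Level-3 differences are constant, so s has degree 3.
Fitting a degree-3 polynomial gives s(k) = 2k³ - 2k² - 3k + 5.
The coefficient of k is -3.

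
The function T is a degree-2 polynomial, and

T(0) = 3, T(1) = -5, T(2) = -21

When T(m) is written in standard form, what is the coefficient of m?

Write T(m) = am² + bm + c; the 3 given values yield a linear system in the 3 coefficients.
Solving, T(m) = -4m² - 4m + 3.
The coefficient of m is -4.

-4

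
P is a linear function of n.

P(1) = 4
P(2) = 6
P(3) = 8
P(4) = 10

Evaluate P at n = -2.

-2

First differences: 2, 2, 2.
Level-1 differences are constant, so P has degree 1.
Fitting a degree-1 polynomial gives P(n) = 2n + 2.
Then P(-2) = -2.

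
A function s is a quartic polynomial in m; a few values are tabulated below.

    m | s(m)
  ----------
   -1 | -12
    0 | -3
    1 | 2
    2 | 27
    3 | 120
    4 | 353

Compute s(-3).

-18

First differences: 9, 5, 25, 93, 233. Second differences: -4, 20, 68, 140. Third differences: 24, 48, 72. Fourth differences: 24, 24.
Level-4 differences are constant, so s has degree 4.
Fitting a degree-4 polynomial gives s(m) = m^4 + 2m³ - 3m² + 5m - 3.
Then s(-3) = -18.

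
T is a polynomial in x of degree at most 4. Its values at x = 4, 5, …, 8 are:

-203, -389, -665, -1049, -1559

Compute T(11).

-4025

Write T(x) = ax^4 + bx³ + cx² + dx + e; the 5 given values yield a linear system in the 5 coefficients.
Solving, the leading coefficient vanishes, and T(x) = -3x³ - 3x + 1.
Then T(11) = -4025.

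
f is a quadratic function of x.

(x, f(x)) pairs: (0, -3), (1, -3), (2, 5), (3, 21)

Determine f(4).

Write f(x) = ax² + bx + c; the 4 given values yield a linear system in the 3 coefficients.
Solving, f(x) = 4x² - 4x - 3.
Then f(4) = 45.

45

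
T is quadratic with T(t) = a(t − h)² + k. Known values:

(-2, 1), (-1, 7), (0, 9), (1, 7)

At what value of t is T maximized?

First differences 6, 2, -2; second difference -4 = 2a, so a = -2.
Expanding, the t-coefficient is −2ah = 4h; matching it to the data gives h = 0, and then k = 9.
So T(t) = -2(t + 0)² + 9.
Hence h = 0.

0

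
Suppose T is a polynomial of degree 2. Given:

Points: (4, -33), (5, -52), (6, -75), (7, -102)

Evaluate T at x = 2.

-7

Write T(x) = ax² + bx + c; the 4 given values yield a linear system in the 3 coefficients.
Solving, T(x) = -2x² - x + 3.
Then T(2) = -7.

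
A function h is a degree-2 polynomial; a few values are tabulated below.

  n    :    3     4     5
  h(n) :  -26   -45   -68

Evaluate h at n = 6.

Write h(n) = an² + bn + c; the 3 given values yield a linear system in the 3 coefficients.
Solving, h(n) = -2n² - 5n + 7.
Then h(6) = -95.

-95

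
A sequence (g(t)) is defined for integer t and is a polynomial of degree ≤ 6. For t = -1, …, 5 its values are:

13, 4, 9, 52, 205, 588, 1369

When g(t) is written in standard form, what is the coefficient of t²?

First differences: -9, 5, 43, 153, 383, 781. Second differences: 14, 38, 110, 230, 398. Third differences: 24, 72, 120, 168. Fourth differences: 48, 48, 48.
Level-4 differences are constant, so g has degree 4.
Fitting a degree-4 polynomial gives g(t) = 2t^4 + 5t² - 2t + 4.
The coefficient of t² is 5.

5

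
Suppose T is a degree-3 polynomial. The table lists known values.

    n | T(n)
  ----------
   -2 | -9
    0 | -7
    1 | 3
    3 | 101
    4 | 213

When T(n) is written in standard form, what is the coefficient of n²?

Write T(n) = an³ + bn² + cn + d; the 5 given values yield a linear system in the 4 coefficients.
Solving, T(n) = 2n³ + 5n² + 3n - 7.
The coefficient of n² is 5.

5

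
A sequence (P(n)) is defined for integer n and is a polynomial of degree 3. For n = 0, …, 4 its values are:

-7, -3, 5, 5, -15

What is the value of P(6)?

First differences: 4, 8, 0, -20. Second differences: 4, -8, -20. Third differences: -12, -12.
Level-3 differences are constant, so P has degree 3.
Fitting a degree-3 polynomial gives P(n) = -2n³ + 8n² - 2n - 7.
Then P(6) = -163.

-163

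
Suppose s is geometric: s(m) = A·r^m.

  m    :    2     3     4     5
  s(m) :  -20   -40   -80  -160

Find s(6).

Consecutive ratio: -40/(-20) = 2, and -80/(-40) = 2, so r = 2.
Then A·2^2 = -20 gives A = -5, and s(m) = -5·2^m.
s(6) = -5·2^6 = -320.

-320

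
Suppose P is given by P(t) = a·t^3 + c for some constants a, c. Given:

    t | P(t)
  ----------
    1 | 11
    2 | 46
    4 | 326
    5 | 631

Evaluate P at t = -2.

-34

From P(1) = 11 and P(2) = 46: 1a + c = 11 and 8a + c = 46.
Subtracting: 7a = 35, so a = 5; then c = 11 − 5·1 = 6.
So P(t) = 5t³ + 6, and P(-2) = -34.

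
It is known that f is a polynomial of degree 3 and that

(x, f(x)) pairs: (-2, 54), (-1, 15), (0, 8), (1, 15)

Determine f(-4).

Write f(x) = ax³ + bx² + cx + d; the 4 given values yield a linear system in the 4 coefficients.
Solving, f(x) = -3x³ + 7x² + 3x + 8.
Then f(-4) = 300.

300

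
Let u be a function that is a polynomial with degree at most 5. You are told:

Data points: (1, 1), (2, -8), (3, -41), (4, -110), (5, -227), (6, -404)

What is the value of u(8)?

First differences: -9, -33, -69, -117, -177. Second differences: -24, -36, -48, -60. Third differences: -12, -12, -12.
Level-3 differences are constant, so u has degree 3.
Fitting a degree-3 polynomial gives u(m) = -2m³ + 5m - 2.
Then u(8) = -986.

-986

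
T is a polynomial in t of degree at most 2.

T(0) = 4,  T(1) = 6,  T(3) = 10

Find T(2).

Write T(t) = at² + bt + c; the 3 given values yield a linear system in the 3 coefficients.
Solving, the leading coefficient vanishes, and T(t) = 2t + 4.
Then T(2) = 8.

8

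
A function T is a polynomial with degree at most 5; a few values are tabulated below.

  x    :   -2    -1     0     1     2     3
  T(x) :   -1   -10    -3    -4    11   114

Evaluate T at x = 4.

425

Write T(x) = ax^5 + bx^4 + cx³ + dx² + ex + p; the 6 given values yield a linear system in the 6 coefficients.
Solving, the leading coefficient vanishes, and T(x) = 2x^4 - 6x² + 3x - 3.
Then T(4) = 425.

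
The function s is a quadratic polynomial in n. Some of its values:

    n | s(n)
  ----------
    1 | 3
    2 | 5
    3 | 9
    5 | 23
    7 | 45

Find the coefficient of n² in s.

1

Write s(n) = an² + bn + c; the 5 given values yield a linear system in the 3 coefficients.
Solving, s(n) = n² - n + 3.
The coefficient of n² is 1.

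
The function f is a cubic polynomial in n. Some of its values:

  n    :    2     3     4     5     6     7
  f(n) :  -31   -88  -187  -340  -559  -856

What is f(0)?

First differences: -57, -99, -153, -219, -297. Second differences: -42, -54, -66, -78. Third differences: -12, -12, -12.
Level-3 differences are constant, so f has degree 3.
Fitting a degree-3 polynomial gives f(n) = -2n³ - 3n² - 4n + 5.
Then f(0) = 5.

5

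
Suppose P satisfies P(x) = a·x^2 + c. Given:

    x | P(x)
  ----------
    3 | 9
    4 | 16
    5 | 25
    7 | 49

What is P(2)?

4

From P(3) = 9 and P(4) = 16: 9a + c = 9 and 16a + c = 16.
Subtracting: 7a = 7, so a = 1; then c = 9 − 1·9 = 0.
So P(x) = 1x² + 0, and P(2) = 4.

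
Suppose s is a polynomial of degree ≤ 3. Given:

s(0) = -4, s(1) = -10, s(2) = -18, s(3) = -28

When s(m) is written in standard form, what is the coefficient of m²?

-1

First differences: -6, -8, -10. Second differences: -2, -2.
Level-2 differences are constant, so s has degree 2.
Fitting a degree-2 polynomial gives s(m) = -m² - 5m - 4.
The coefficient of m² is -1.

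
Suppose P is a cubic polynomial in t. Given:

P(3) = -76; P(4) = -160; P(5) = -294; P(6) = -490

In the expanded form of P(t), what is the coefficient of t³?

Write P(t) = at³ + bt² + ct + d; the 4 given values yield a linear system in the 4 coefficients.
Solving, P(t) = -2t³ - t² - 3t - 4.
The coefficient of t³ is -2.

-2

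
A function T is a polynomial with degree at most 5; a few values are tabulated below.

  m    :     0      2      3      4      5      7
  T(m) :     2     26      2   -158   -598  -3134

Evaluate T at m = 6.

-1510

Write T(m) = am^5 + bm^4 + cm³ + dm² + em + p; the 6 given values yield a linear system in the 6 coefficients.
Solving, the leading coefficient vanishes, and T(m) = -2m^4 + 4m³ + 6m² + 2.
Then T(6) = -1510.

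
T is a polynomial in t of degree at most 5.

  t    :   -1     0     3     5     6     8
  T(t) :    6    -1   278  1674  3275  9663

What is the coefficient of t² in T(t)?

7

Write T(t) = at^5 + bt^4 + ct³ + dt² + et + p; the 6 given values yield a linear system in the 6 coefficients.
Solving, the leading coefficient vanishes, and T(t) = 2t^4 + 2t³ + 7t² - 1.
The coefficient of t² is 7.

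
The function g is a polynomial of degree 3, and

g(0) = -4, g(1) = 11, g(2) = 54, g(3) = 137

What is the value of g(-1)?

-3

Write g(n) = an³ + bn² + cn + d; the 4 given values yield a linear system in the 4 coefficients.
Solving, g(n) = 2n³ + 8n² + 5n - 4.
Then g(-1) = -3.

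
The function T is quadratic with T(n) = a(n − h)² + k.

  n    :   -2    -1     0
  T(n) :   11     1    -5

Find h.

First differences -10, -6; second difference 4 = 2a, so a = 2.
Expanding, the n-coefficient is −2ah = -4h; matching it to the data gives h = 1, and then k = -7.
So T(n) = 2(n − 1)² − 7.
Hence h = 1.

1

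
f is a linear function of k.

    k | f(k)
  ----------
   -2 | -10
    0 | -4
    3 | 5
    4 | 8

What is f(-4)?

Write f(k) = ak + b; the 4 given values yield a linear system in the 2 coefficients.
Solving, f(k) = 3k - 4.
Then f(-4) = -16.

-16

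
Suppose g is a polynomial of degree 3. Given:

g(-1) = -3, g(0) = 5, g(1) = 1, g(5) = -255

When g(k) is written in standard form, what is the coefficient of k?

Write g(k) = ak³ + bk² + ck + d; the 4 given values yield a linear system in the 4 coefficients.
Solving, g(k) = -k³ - 6k² + 3k + 5.
The coefficient of k is 3.

3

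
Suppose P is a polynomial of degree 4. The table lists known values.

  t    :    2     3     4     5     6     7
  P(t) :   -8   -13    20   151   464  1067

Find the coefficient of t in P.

First differences: -5, 33, 131, 313, 603. Second differences: 38, 98, 182, 290. Third differences: 60, 84, 108. Fourth differences: 24, 24.
Level-4 differences are constant, so P has degree 4.
Fitting a degree-4 polynomial gives P(t) = t^4 - 4t³ + 6t - 4.
The coefficient of t is 6.

6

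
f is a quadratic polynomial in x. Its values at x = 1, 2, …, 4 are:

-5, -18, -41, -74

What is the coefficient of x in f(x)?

First differences: -13, -23, -33. Second differences: -10, -10.
Level-2 differences are constant, so f has degree 2.
Fitting a degree-2 polynomial gives f(x) = -5x² + 2x - 2.
The coefficient of x is 2.

2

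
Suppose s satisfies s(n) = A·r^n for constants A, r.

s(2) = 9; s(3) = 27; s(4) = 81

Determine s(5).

Consecutive ratio: 27/9 = 3, and 81/27 = 3, so r = 3.
Then A·3^2 = 9 gives A = 1, and s(n) = 1·3^n.
s(5) = 1·3^5 = 243.

243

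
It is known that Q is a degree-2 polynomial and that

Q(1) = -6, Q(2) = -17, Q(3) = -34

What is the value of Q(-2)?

Write Q(k) = ak² + bk + c; the 3 given values yield a linear system in the 3 coefficients.
Solving, Q(k) = -3k² - 2k - 1.
Then Q(-2) = -9.

-9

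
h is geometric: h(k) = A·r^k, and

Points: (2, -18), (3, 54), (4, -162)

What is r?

Consecutive ratio: 54/(-18) = -3, and -162/54 = -3, so r = -3.
Then A·(-3)^2 = -18 gives A = -2, and h(k) = -2·(-3)^k.

-3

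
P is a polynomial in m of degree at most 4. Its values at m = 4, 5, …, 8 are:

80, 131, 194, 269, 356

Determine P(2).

14

First differences: 51, 63, 75, 87. Second differences: 12, 12, 12.
Level-2 differences are constant, so P has degree 2.
Fitting a degree-2 polynomial gives P(m) = 6m² - 3m - 4.
Then P(2) = 14.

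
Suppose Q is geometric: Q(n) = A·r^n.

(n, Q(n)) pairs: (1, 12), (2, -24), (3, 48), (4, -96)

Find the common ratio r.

Consecutive ratio: -24/12 = -2, and 48/(-24) = -2, so r = -2.
Then A·(-2)^1 = 12 gives A = -6, and Q(n) = -6·(-2)^n.

-2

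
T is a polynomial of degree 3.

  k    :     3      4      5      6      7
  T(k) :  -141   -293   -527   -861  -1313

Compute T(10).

First differences: -152, -234, -334, -452. Second differences: -82, -100, -118. Third differences: -18, -18.
Level-3 differences are constant, so T has degree 3.
Fitting a degree-3 polynomial gives T(k) = -3k³ - 5k² - 6k + 3.
Then T(10) = -3557.

-3557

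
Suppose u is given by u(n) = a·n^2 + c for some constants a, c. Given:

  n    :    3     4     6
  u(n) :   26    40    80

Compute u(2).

From u(3) = 26 and u(4) = 40: 9a + c = 26 and 16a + c = 40.
Subtracting: 7a = 14, so a = 2; then c = 26 − 2·9 = 8.
So u(n) = 2n² + 8, and u(2) = 16.

16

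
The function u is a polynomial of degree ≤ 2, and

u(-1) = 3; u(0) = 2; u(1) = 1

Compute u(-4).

6

First differences: -1, -1.
Level-1 differences are constant, so u has degree 1.
Fitting a degree-1 polynomial gives u(n) = -n + 2.
Then u(-4) = 6.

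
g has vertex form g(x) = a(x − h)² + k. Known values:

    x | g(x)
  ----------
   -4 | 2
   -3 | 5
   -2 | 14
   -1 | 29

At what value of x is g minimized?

First differences 3, 9, 15; second difference 6 = 2a, so a = 3.
Expanding, the x-coefficient is −2ah = -6h; matching it to the data gives h = -4, and then k = 2.
So g(x) = 3(x + 4)² + 2.
Hence h = -4.

-4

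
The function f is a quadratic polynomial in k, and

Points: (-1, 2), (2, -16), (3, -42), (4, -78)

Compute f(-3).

-36

Write f(k) = ak² + bk + c; the 4 given values yield a linear system in the 3 coefficients.
Solving, f(k) = -5k² - k + 6.
Then f(-3) = -36.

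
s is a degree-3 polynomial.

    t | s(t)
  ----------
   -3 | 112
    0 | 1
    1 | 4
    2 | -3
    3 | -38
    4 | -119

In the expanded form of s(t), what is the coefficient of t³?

-3

Write s(t) = at³ + bt² + ct + d; the 6 given values yield a linear system in the 4 coefficients.
Solving, s(t) = -3t³ + 4t² + 2t + 1.
The coefficient of t³ is -3.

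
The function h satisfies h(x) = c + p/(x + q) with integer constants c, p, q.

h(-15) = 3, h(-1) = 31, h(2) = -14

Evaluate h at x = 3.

(h(x) − c)(x + q) = p for each data point; the three points give a linear system in c and q, then p follows.
Solving: c = 1, q = 0, p = -30, so h(x) = 1 − 30/(x + 0).
Then h(3) = 1 − 30/3 = -9.

-9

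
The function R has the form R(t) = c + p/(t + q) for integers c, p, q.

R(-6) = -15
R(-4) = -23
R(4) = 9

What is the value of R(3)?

(R(t) − c)(t + q) = p for each data point; the three points give a linear system in c and q, then p follows.
Solving: c = -3, q = 1, p = 60, so R(t) = -3 + 60/(t + 1).
Then R(3) = -3 + 60/4 = 12.

12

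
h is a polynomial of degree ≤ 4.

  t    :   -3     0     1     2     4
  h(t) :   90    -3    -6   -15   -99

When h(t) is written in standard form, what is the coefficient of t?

-4

Write h(t) = at^4 + bt³ + ct² + dt + e; the 5 given values yield a linear system in the 5 coefficients.
Solving, the leading coefficient vanishes, and h(t) = -2t³ + 3t² - 4t - 3.
The coefficient of t is -4.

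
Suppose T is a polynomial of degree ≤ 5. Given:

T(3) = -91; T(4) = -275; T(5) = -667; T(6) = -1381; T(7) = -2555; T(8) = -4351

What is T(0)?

First differences: -184, -392, -714, -1174, -1796. Second differences: -208, -322, -460, -622. Third differences: -114, -138, -162. Fourth differences: -24, -24.
Level-4 differences are constant, so T has degree 4.
Fitting a degree-4 polynomial gives T(m) = -m^4 - m³ + 5m² - 7m - 7.
Then T(0) = -7.

-7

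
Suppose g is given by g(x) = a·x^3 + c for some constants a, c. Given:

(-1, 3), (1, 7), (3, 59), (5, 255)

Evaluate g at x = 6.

From g(-1) = 3 and g(1) = 7: -1a + c = 3 and 1a + c = 7.
Subtracting: 2a = 4, so a = 2; then c = 3 − 2·(-1) = 5.
So g(x) = 2x³ + 5, and g(6) = 437.

437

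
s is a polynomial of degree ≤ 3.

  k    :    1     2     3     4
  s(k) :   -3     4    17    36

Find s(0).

-4

Write s(k) = ak³ + bk² + ck + d; the 4 given values yield a linear system in the 4 coefficients.
Solving, the leading coefficient vanishes, and s(k) = 3k² - 2k - 4.
Then s(0) = -4.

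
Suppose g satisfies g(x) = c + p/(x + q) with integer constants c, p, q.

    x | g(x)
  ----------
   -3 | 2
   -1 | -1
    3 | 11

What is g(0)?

(g(x) − c)(x + q) = p for each data point; the three points give a linear system in c and q, then p follows.
Solving: c = 5, q = -1, p = 12, so g(x) = 5 + 12/(x − 1).
Then g(0) = 5 + 12/(-1) = -7.

-7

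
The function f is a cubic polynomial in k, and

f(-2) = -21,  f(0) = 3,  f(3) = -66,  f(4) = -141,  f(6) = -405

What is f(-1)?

Write f(k) = ak³ + bk² + ck + d; the 5 given values yield a linear system in the 4 coefficients.
Solving, f(k) = -k³ - 6k² + 4k + 3.
Then f(-1) = -6.

-6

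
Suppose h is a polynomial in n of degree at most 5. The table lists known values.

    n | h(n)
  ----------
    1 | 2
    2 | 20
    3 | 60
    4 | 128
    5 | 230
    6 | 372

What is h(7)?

Write h(n) = an^5 + bn^4 + cn³ + dn² + en + p; the 6 given values yield a linear system in the 6 coefficients.
Solving, the top 2 coefficients vanish, and h(n) = n³ + 5n² - 4n.
Then h(7) = 560.

560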